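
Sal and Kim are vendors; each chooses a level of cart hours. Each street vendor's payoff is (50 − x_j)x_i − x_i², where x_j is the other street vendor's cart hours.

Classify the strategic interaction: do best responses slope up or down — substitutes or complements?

Sal's payoff is (50 − x_K)x_S − x_S².
∂π/∂x_S = 50 − x_K − 2x_S = 0, so x_S = 25 − 0.5x_K.
The best-response slope dx_S/dx_K = −0.5 < 0: the reaction function is downward-sloping, so the choices are strategic substitutes.

strategic substitutes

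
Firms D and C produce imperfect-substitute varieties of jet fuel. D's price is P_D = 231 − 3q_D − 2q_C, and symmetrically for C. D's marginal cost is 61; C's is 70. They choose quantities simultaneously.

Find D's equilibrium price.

Firm D's profit: π = q_D(231 − 3q_D − 2q_C) − 61q_D.
∂π/∂q_D = 170 − 6q_D − 2q_C = 0 ⇒ q_D = 85/3 − (1/3)q_C.
Similarly q_C = 161/6 − (1/3)q_D.
Solving the two reaction functions simultaneously: (1 − (−1/3)(−1/3))q_D = 85/3 − (1/3)·(161/6), so (8/9)q_D = 349/18 and q_D = 21.8125.
Then q_C = 161/6 − (1/3)·21.8125 = 19.5625.
P_D = 231 − 3·21.8125 − 2·19.5625 = 126.4375.

126.4375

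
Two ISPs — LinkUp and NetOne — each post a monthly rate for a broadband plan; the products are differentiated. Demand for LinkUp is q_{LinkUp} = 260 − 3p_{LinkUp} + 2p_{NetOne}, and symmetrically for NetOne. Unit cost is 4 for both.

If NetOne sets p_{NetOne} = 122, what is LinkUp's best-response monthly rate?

LinkUp's profit: π = (p_{LinkUp} − 4)(260 − 3p_{LinkUp} + 2p_{NetOne}).
∂π/∂p_{LinkUp} = 272 − 6p_{LinkUp} + 2p_{NetOne} = 0 ⇒ p_{LinkUp} = 136/3 + (1/3)p_{NetOne}.
At p_{NetOne} = 122: p_{LinkUp} = 136/3 + (1/3)·122 = 86.

86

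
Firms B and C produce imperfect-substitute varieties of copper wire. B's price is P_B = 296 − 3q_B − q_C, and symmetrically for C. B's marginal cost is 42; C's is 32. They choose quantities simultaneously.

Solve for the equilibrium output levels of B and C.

36, 38

Firm B's profit: π = q_B(296 − 3q_B − q_C) − 42q_B.
∂π/∂q_B = 254 − 6q_B − q_C = 0 ⇒ q_B = 127/3 − (1/6)q_C.
Similarly q_C = 44 − (1/6)q_B.
Solving the two reaction functions simultaneously: (1 − (−1/6)(−1/6))q_B = 127/3 − (1/6)·44, so (35/36)q_B = 35 and q_B = 36.
Then q_C = 44 − (1/6)·36 = 38.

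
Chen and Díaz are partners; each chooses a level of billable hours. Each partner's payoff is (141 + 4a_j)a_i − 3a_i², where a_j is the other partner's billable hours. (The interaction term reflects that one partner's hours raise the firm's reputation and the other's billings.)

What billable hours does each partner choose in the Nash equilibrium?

70.5

Chen's payoff is (141 + 4a_D)a_C − 3a_C².
∂π/∂a_C = 141 + 4a_D − 6a_C = 0, so a_C = 23.5 + (2/3)a_D.
The game is symmetric, so in equilibrium a_D = a_C: the reaction function gives (1/3)a_C = 23.5, hence a_C = 70.5.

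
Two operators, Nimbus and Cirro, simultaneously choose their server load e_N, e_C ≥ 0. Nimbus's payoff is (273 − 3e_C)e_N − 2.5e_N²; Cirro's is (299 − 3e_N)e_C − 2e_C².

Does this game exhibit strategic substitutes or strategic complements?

strategic substitutes

Expanding Nimbus's payoff: 273e_N − 3e_Ce_N − 2.5e_N².
∂π/∂e_N = 273 − 3e_C − 5e_N = 0, so e_N = 54.6 − 0.6e_C.
The best-response slope de_N/de_C = −0.6 < 0: the reaction function is downward-sloping, so the choices are strategic substitutes.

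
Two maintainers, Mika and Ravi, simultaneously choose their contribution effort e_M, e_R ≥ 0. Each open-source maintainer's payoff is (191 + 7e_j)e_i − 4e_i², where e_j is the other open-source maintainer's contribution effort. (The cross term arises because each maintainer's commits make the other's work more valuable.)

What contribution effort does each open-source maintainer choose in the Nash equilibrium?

191

Mika's payoff is (191 + 7e_R)e_M − 4e_M².
∂π/∂e_M = 191 + 7e_R − 8e_M = 0, so e_M = 23.875 + 0.875e_R.
The game is symmetric, so in equilibrium e_R = e_M: the reaction function gives 0.125e_M = 23.875, hence e_M = 191.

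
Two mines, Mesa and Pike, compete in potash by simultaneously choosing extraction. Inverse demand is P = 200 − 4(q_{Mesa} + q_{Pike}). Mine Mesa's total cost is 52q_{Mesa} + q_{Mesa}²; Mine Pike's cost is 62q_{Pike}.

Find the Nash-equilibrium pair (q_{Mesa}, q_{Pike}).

9.875, 12.3125

Mine Mesa's profit: π = q_{Mesa}(200 − 4(q_{Mesa} + q_{Pike})) − 52q_{Mesa} − q_{Mesa}².
∂π/∂q_{Mesa} = 148 − 10q_{Mesa} − 4q_{Pike} = 0, so q_{Mesa} = 14.8 − 0.4q_{Pike}.
For Pike: ∂π/∂q_{Pike} = 138 − 8q_{Pike} − 4q_{Mesa} = 0 ⇒ q_{Pike} = 17.25 − 0.5q_{Mesa}.
Solving the two reaction functions simultaneously: (1 − (−0.4)(−0.5))q_{Mesa} = 14.8 − 0.4·17.25, so 0.8q_{Mesa} = 7.9 and q_{Mesa} = 9.875.
Then q_{Pike} = 17.25 − 0.5·9.875 = 12.3125.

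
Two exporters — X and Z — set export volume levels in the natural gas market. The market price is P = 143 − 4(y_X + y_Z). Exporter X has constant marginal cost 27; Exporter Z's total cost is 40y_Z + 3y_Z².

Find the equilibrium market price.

Exporter X's profit: π = y_X(143 − 4(y_X + y_Z)) − 27y_X.
∂π/∂y_X = 116 − 8y_X − 4y_Z = 0, so y_X = 14.5 − 0.5y_Z.
For Z: ∂π/∂y_Z = 103 − 14y_Z − 4y_X = 0 ⇒ y_Z = 103/14 − (2/7)y_X.
Plugging y_Z into X's best response: y_X = 14.5 − 0.5(103/14 − (2/7)y_X) ⇒ (6/7)y_X = 303/28, so y_X = 12.625.
Then y_Z = 103/14 − (2/7)·12.625 = 3.75.
Equilibrium price: P = 143 − 4·16.375 = 77.5.

77.5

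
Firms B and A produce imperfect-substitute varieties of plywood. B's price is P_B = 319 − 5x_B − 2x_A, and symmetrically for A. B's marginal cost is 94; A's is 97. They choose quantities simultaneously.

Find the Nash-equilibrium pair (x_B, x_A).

18.8125, 18.4375

Firm B's profit: π = x_B(319 − 5x_B − 2x_A) − 94x_B.
∂π/∂x_B = 225 − 10x_B − 2x_A = 0 ⇒ x_B = 22.5 − 0.2x_A.
Similarly x_A = 22.2 − 0.2x_B.
Solving the two reaction functions simultaneously: (1 − (−0.2)(−0.2))x_B = 22.5 − 0.2·22.2, so 0.96x_B = 18.06 and x_B = 18.8125.
Then x_A = 22.2 − 0.2·18.8125 = 18.4375.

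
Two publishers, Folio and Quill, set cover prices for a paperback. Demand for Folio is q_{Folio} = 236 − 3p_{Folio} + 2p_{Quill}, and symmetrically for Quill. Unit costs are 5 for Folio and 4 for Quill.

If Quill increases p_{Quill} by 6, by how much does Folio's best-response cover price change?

Folio's profit: π = (p_{Folio} − 5)(236 − 3p_{Folio} + 2p_{Quill}).
∂π/∂p_{Folio} = 251 − 6p_{Folio} + 2p_{Quill} = 0 ⇒ p_{Folio} = 251/6 + (1/3)p_{Quill}.
The reaction-function slope is 1/3, so a 6-unit rise in p_{Quill} moves p_{Folio} by 1/3 × 6 = 2. Folio's best response rises — the actions are strategic complements.

2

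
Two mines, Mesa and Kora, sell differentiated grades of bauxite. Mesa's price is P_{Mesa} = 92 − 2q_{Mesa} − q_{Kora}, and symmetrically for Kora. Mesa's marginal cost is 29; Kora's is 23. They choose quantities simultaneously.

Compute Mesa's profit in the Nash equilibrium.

297.68

Mine Mesa's profit: π = q_{Mesa}(92 − 2q_{Mesa} − q_{Kora}) − 29q_{Mesa}.
∂π/∂q_{Mesa} = 63 − 4q_{Mesa} − q_{Kora} = 0 ⇒ q_{Mesa} = 15.75 − 0.25q_{Kora}.
Similarly q_{Kora} = 17.25 − 0.25q_{Mesa}.
Plugging q_{Kora} into Mesa's best response: q_{Mesa} = 15.75 − 0.25(17.25 − 0.25q_{Mesa}) ⇒ 0.9375q_{Mesa} = 11.4375, so q_{Mesa} = 12.2.
Then q_{Kora} = 17.25 − 0.25·12.2 = 14.2.
P_{Mesa} = 92 − 2·12.2 − 14.2 = 53.4.
Profit = (53.4 − 29)·12.2 = 297.68.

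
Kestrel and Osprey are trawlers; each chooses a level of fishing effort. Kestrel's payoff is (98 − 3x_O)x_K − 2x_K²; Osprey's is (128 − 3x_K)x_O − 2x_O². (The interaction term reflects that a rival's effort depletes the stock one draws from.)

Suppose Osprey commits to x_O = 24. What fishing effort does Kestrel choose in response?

6.5

Expanding Kestrel's payoff: 98x_K − 3x_Ox_K − 2x_K².
∂π/∂x_K = 98 − 3x_O − 4x_K = 0, so x_K = 24.5 − 0.75x_O.
At x_O = 24: x_K = 24.5 − 0.75·24 = 6.5.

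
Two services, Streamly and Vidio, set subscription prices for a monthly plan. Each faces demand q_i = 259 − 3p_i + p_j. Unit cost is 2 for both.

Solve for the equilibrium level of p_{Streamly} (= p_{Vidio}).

53

Streamly's profit: π = (p_{Streamly} − 2)(259 − 3p_{Streamly} + p_{Vidio}).
∂π/∂p_{Streamly} = 265 − 6p_{Streamly} + p_{Vidio} = 0 ⇒ p_{Streamly} = 265/6 + (1/6)p_{Vidio}.
Setting p_{Streamly} = p_{Vidio} in the reaction function: p_{Streamly} = 265/6 + (1/6)p_{Streamly}, so p_{Streamly} = (265/6) / (5/6) = 53.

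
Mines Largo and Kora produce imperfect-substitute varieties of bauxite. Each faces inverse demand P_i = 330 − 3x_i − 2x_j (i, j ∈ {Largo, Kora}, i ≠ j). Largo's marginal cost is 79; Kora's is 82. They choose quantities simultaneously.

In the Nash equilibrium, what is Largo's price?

Mine Largo's profit: π = x_{Largo}(330 − 3x_{Largo} − 2x_{Kora}) − 79x_{Largo}.
∂π/∂x_{Largo} = 251 − 6x_{Largo} − 2x_{Kora} = 0 ⇒ x_{Largo} = 251/6 − (1/3)x_{Kora}.
Similarly x_{Kora} = 124/3 − (1/3)x_{Largo}.
Substituting the second reaction function into the first: x_{Largo} = 251/6 − (1/3)(124/3 − (1/3)x_{Largo}), which gives (8/9)x_{Largo} = 505/18 ⇒ x_{Largo} = 31.5625.
Then x_{Kora} = 124/3 − (1/3)·31.5625 = 30.8125.
P_{Largo} = 330 − 3·31.5625 − 2·30.8125 = 173.6875.

173.6875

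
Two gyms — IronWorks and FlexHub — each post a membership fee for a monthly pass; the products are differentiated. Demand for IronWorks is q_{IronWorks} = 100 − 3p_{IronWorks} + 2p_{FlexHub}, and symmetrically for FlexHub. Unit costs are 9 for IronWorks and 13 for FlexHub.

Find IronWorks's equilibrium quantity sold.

70.5

IronWorks's profit: π = (p_{IronWorks} − 9)(100 − 3p_{IronWorks} + 2p_{FlexHub}).
∂π/∂p_{IronWorks} = 127 − 6p_{IronWorks} + 2p_{FlexHub} = 0 ⇒ p_{IronWorks} = 127/6 + (1/3)p_{FlexHub}.
Similarly p_{FlexHub} = 139/6 + (1/3)p_{IronWorks}.
Substituting the second reaction function into the first: p_{IronWorks} = 127/6 + (1/3)(139/6 + (1/3)p_{IronWorks}), which gives (8/9)p_{IronWorks} = 260/9 ⇒ p_{IronWorks} = 32.5.
Then p_{FlexHub} = 139/6 + (1/3)·32.5 = 34.
q_{IronWorks} = 100 − 3·32.5 + 2·34 = 70.5.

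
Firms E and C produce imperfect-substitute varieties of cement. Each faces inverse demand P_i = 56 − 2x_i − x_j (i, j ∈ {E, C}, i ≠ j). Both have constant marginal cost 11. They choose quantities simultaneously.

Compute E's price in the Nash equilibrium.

Firm E's profit: π = x_E(56 − 2x_E − x_C) − 11x_E.
∂π/∂x_E = 45 − 4x_E − x_C = 0 ⇒ x_E = 11.25 − 0.25x_C.
By symmetry x_C = x_E; substituting into the reaction function, 1.25x_E = 11.25 and x_E = 9.
P_E = 56 − 2·9 − 9 = 29.

29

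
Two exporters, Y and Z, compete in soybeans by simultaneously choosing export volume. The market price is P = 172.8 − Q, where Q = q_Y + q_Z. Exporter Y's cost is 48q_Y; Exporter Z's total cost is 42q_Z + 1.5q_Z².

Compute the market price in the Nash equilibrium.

Exporter Y's profit: π = q_Y(172.8 − (q_Y + q_Z)) − 48q_Y.
∂π/∂q_Y = 124.8 − 2q_Y − q_Z = 0, so q_Y = 62.4 − 0.5q_Z.
For Z: ∂π/∂q_Z = 130.8 − 5q_Z − q_Y = 0 ⇒ q_Z = 26.16 − 0.2q_Y.
Plugging q_Z into Y's best response: q_Y = 62.4 − 0.5(26.16 − 0.2q_Y) ⇒ 0.9q_Y = 49.32, so q_Y = 54.8.
Then q_Z = 26.16 − 0.2·54.8 = 15.2.
Equilibrium price: P = 172.8 − 70 = 102.8.

102.8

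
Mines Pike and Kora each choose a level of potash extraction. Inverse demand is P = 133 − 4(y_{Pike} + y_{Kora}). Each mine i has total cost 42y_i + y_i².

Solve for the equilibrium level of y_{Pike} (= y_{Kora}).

Mine Pike's profit: π = y_{Pike}(133 − 4(y_{Pike} + y_{Kora})) − 42y_{Pike} − y_{Pike}².
∂π/∂y_{Pike} = 91 − 10y_{Pike} − 4y_{Kora} = 0, so y_{Pike} = 9.1 − 0.4y_{Kora}.
By symmetry y_{Kora} = y_{Pike}; substituting into the reaction function, 1.4y_{Pike} = 9.1 and y_{Pike} = 6.5.

6.5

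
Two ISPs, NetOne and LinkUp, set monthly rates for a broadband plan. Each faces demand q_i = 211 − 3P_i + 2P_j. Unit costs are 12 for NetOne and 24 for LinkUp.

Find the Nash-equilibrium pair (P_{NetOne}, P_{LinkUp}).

64, 68.5

NetOne's profit: π = (P_{NetOne} − 12)(211 − 3P_{NetOne} + 2P_{LinkUp}).
∂π/∂P_{NetOne} = 247 − 6P_{NetOne} + 2P_{LinkUp} = 0 ⇒ P_{NetOne} = 247/6 + (1/3)P_{LinkUp}.
Similarly P_{LinkUp} = 283/6 + (1/3)P_{NetOne}.
Solving the two reaction functions simultaneously: (1 − (1/3)(1/3))P_{NetOne} = 247/6 + (1/3)·(283/6), so (8/9)P_{NetOne} = 512/9 and P_{NetOne} = 64.
Then P_{LinkUp} = 283/6 + (1/3)·64 = 68.5.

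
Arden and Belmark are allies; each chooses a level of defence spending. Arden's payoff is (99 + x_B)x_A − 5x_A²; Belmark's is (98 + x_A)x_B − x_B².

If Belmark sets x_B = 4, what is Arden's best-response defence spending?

10.3

Expanding Arden's payoff: 99x_A + x_Bx_A − 5x_A².
∂π/∂x_A = 99 + x_B − 10x_A = 0, so x_A = 9.9 + 0.1x_B.
At x_B = 4: x_A = 9.9 + 0.1·4 = 10.3.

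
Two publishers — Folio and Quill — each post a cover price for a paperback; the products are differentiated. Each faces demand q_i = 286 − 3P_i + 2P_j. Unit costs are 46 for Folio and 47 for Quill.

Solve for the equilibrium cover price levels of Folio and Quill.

106.1875, 106.5625

Folio's profit: π = (P_{Folio} − 46)(286 − 3P_{Folio} + 2P_{Quill}).
∂π/∂P_{Folio} = 424 − 6P_{Folio} + 2P_{Quill} = 0 ⇒ P_{Folio} = 212/3 + (1/3)P_{Quill}.
Similarly P_{Quill} = 427/6 + (1/3)P_{Folio}.
Plugging P_{Quill} into Folio's best response: P_{Folio} = 212/3 + (1/3)(427/6 + (1/3)P_{Folio}) ⇒ (8/9)P_{Folio} = 1699/18, so P_{Folio} = 106.1875.
Then P_{Quill} = 427/6 + (1/3)·106.1875 = 106.5625.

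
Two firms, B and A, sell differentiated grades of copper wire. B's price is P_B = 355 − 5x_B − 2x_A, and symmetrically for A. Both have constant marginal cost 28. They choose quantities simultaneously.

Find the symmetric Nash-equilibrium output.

Firm B's profit: π = x_B(355 − 5x_B − 2x_A) − 28x_B.
∂π/∂x_B = 327 − 10x_B − 2x_A = 0 ⇒ x_B = 32.7 − 0.2x_A.
The game is symmetric, so in equilibrium x_A = x_B: the reaction function gives 1.2x_B = 32.7, hence x_B = 27.25.

27.25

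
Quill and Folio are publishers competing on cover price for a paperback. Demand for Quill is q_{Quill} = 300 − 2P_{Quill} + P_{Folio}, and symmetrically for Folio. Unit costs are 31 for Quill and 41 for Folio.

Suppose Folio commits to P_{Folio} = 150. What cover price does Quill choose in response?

Quill's profit: π = (P_{Quill} − 31)(300 − 2P_{Quill} + P_{Folio}).
∂π/∂P_{Quill} = 362 − 4P_{Quill} + P_{Folio} = 0 ⇒ P_{Quill} = 90.5 + 0.25P_{Folio}.
At P_{Folio} = 150: P_{Quill} = 90.5 + 0.25·150 = 128.

128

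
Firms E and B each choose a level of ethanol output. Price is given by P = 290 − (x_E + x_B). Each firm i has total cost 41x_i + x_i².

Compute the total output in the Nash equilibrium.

Firm E's profit: π = x_E(290 − (x_E + x_B)) − 41x_E − x_E².
∂π/∂x_E = 249 − 4x_E − x_B = 0, so x_E = 62.25 − 0.25x_B.
Setting x_E = x_B in the reaction function: x_E = 62.25 − 0.25x_E, so x_E = 62.25 / 1.25 = 49.8.
Total output: 49.8 + 49.8 = 99.6.

99.6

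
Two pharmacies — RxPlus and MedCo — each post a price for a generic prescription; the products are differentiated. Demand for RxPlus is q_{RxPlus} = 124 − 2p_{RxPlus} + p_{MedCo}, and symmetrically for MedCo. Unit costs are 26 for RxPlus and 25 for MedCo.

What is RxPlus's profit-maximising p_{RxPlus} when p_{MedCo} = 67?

60.75

RxPlus's profit: π = (p_{RxPlus} − 26)(124 − 2p_{RxPlus} + p_{MedCo}).
∂π/∂p_{RxPlus} = 176 − 4p_{RxPlus} + p_{MedCo} = 0 ⇒ p_{RxPlus} = 44 + 0.25p_{MedCo}.
At p_{MedCo} = 67: p_{RxPlus} = 44 + 0.25·67 = 60.75.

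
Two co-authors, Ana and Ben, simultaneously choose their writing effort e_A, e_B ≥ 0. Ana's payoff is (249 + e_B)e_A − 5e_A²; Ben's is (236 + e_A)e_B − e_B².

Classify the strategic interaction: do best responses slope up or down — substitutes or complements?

strategic complements

Expanding Ana's payoff: 249e_A + e_Be_A − 5e_A².
∂π/∂e_A = 249 + e_B − 10e_A = 0, so e_A = 24.9 + 0.1e_B.
The best-response slope de_A/de_B = 0.1 > 0: the reaction function is upward-sloping, so the choices are strategic complements.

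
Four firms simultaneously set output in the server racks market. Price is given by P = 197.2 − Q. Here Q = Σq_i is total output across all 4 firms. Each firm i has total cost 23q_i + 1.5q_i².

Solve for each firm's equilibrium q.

A representative firm's profit is π_i = q_i(197.2 − Q) − 23q_i − 1.5q_i², with Q = q_i + Σ_{j≠i} q_j.
First-order condition: 174.2 − 5q_i − Σ_{j≠i} q_j = 0.
Imposing symmetry (q_j = q for all j) turns Σ_{j≠i} q_j into 3q, so 174.2 = 8q and q = 21.775.

21.775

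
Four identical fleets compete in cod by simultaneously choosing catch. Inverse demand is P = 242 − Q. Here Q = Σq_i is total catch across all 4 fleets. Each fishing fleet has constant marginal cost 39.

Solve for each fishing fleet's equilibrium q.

A representative fishing fleet's profit is π_i = q_i(242 − Q) − 39q_i, with Q = q_i + Σ_{j≠i} q_j.
First-order condition: 203 − 2q_i − Σ_{j≠i} q_j = 0.
With identical fishing fleets, set every q_j = q: then 203 − 2q − 3q = 0, i.e. q = 203/5 = 40.6.

40.6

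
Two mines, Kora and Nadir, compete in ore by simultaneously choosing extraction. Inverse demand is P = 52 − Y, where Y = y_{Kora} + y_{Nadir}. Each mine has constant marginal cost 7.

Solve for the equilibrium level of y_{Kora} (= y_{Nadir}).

Mine Kora's profit: π = y_{Kora}(52 − (y_{Kora} + y_{Nadir})) − 7y_{Kora}.
∂π/∂y_{Kora} = 45 − 2y_{Kora} − y_{Nadir} = 0, so y_{Kora} = 22.5 − 0.5y_{Nadir}.
Setting y_{Kora} = y_{Nadir} in the reaction function: y_{Kora} = 22.5 − 0.5y_{Kora}, so y_{Kora} = 22.5 / 1.5 = 15.

15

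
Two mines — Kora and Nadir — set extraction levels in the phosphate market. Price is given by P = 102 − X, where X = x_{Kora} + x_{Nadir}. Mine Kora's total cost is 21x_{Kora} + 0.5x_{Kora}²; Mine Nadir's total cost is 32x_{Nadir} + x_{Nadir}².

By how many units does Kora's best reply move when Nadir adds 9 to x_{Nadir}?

Mine Kora's profit: π = x_{Kora}(102 − (x_{Kora} + x_{Nadir})) − 21x_{Kora} − 0.5x_{Kora}².
∂π/∂x_{Kora} = 81 − 3x_{Kora} − x_{Nadir} = 0, so x_{Kora} = 27 − (1/3)x_{Nadir}.
The reaction-function slope is −1/3, so a 9-unit rise in x_{Nadir} moves x_{Kora} by −1/3 × 9 = −3. Kora's best response falls — the actions are strategic substitutes.

-3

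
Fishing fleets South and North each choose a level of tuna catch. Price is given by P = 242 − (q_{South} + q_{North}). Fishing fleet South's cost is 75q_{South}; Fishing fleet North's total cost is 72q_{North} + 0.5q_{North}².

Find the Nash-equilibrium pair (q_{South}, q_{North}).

66.2, 34.6

Fishing fleet South's profit: π = q_{South}(242 − (q_{South} + q_{North})) − 75q_{South}.
∂π/∂q_{South} = 167 − 2q_{South} − q_{North} = 0, so q_{South} = 83.5 − 0.5q_{North}.
For North: ∂π/∂q_{North} = 170 − 3q_{North} − q_{South} = 0 ⇒ q_{North} = 170/3 − (1/3)q_{South}.
Substituting the second reaction function into the first: q_{South} = 83.5 − 0.5(170/3 − (1/3)q_{South}), which gives (5/6)q_{South} = 331/6 ⇒ q_{South} = 66.2.
Then q_{North} = 170/3 − (1/3)·66.2 = 34.6.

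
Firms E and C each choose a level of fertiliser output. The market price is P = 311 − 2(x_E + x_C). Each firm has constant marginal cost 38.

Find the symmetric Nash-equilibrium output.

Firm E's profit: π = x_E(311 − 2(x_E + x_C)) − 38x_E.
∂π/∂x_E = 273 − 4x_E − 2x_C = 0, so x_E = 68.25 − 0.5x_C.
The game is symmetric, so in equilibrium x_C = x_E: the reaction function gives 1.5x_E = 68.25, hence x_E = 45.5.

45.5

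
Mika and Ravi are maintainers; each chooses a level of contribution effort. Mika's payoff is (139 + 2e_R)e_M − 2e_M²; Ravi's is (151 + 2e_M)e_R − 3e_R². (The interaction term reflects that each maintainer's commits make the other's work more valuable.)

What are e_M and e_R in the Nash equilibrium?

Expanding Mika's payoff: 139e_M + 2e_Re_M − 2e_M².
∂π/∂e_M = 139 + 2e_R − 4e_M = 0, so e_M = 34.75 + 0.5e_R.
Likewise for Ravi: e_R = 151/6 + (1/3)e_M.
Plugging e_R into Mika's best response: e_M = 34.75 + 0.5(151/6 + (1/3)e_M) ⇒ (5/6)e_M = 142/3, so e_M = 56.8.
Then e_R = 151/6 + (1/3)·56.8 = 44.1.

56.8, 44.1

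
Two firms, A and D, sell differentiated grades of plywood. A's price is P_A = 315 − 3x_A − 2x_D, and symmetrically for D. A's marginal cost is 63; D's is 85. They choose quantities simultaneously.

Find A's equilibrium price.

Firm A's profit: π = x_A(315 − 3x_A − 2x_D) − 63x_A.
∂π/∂x_A = 252 − 6x_A − 2x_D = 0 ⇒ x_A = 42 − (1/3)x_D.
Similarly x_D = 115/3 − (1/3)x_A.
Solving the two reaction functions simultaneously: (1 − (−1/3)(−1/3))x_A = 42 − (1/3)·(115/3), so (8/9)x_A = 263/9 and x_A = 32.875.
Then x_D = 115/3 − (1/3)·32.875 = 27.375.
P_A = 315 − 3·32.875 − 2·27.375 = 161.625.

161.625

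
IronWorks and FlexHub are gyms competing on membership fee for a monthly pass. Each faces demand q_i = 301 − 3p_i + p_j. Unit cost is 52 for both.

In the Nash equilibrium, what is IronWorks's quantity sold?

IronWorks's profit: π = (p_{IronWorks} − 52)(301 − 3p_{IronWorks} + p_{FlexHub}).
∂π/∂p_{IronWorks} = 457 − 6p_{IronWorks} + p_{FlexHub} = 0 ⇒ p_{IronWorks} = 457/6 + (1/6)p_{FlexHub}.
By symmetry p_{FlexHub} = p_{IronWorks}; substituting into the reaction function, (5/6)p_{IronWorks} = 457/6 and p_{IronWorks} = 91.4.
q_{IronWorks} = 301 − 3·91.4 + 91.4 = 118.2.

118.2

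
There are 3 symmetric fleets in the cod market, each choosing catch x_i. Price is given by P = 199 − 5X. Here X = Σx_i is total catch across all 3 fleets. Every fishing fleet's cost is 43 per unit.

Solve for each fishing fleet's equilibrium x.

A representative fishing fleet's profit is π_i = x_i(199 − 5X) − 43x_i, with X = x_i + Σ_{j≠i} x_j.
First-order condition: 156 − 10x_i − 5Σ_{j≠i} x_j = 0.
Imposing symmetry (x_j = x for all j) turns Σ_{j≠i} x_j into 2x, so 156 = 20x and x = 7.8.

7.8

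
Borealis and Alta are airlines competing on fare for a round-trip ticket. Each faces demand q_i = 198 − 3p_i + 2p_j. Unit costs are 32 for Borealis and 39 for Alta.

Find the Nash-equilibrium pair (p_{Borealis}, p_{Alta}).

Borealis's profit: π = (p_{Borealis} − 32)(198 − 3p_{Borealis} + 2p_{Alta}).
∂π/∂p_{Borealis} = 294 − 6p_{Borealis} + 2p_{Alta} = 0 ⇒ p_{Borealis} = 49 + (1/3)p_{Alta}.
Similarly p_{Alta} = 52.5 + (1/3)p_{Borealis}.
Solving the two reaction functions simultaneously: (1 − (1/3)(1/3))p_{Borealis} = 49 + (1/3)·52.5, so (8/9)p_{Borealis} = 66.5 and p_{Borealis} = 74.8125.
Then p_{Alta} = 52.5 + (1/3)·74.8125 = 77.4375.

74.8125, 77.4375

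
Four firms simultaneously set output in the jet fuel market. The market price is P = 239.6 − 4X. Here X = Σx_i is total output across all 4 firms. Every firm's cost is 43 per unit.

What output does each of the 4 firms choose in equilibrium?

9.83

A representative firm's profit is π_i = x_i(239.6 − 4X) − 43x_i, with X = x_i + Σ_{j≠i} x_j.
First-order condition: 196.6 − 8x_i − 4Σ_{j≠i} x_j = 0.
Imposing symmetry (x_j = x for all j) turns Σ_{j≠i} x_j into 3x, so 196.6 = 20x and x = 9.83.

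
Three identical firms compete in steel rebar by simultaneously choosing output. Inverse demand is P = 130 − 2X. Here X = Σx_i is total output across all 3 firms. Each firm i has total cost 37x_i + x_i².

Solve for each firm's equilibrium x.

A representative firm's profit is π_i = x_i(130 − 2X) − 37x_i − x_i², with X = x_i + Σ_{j≠i} x_j.
First-order condition: 93 − 6x_i − 2Σ_{j≠i} x_j = 0.
With identical firms, set every x_j = x: then 93 − 6x − 4x = 0, i.e. x = 93/10 = 9.3.

9.3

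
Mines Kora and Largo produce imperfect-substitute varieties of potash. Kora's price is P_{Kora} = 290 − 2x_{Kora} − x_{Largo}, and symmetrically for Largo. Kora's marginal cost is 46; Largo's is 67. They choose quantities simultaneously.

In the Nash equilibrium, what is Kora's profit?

5040.08

Mine Kora's profit: π = x_{Kora}(290 − 2x_{Kora} − x_{Largo}) − 46x_{Kora}.
∂π/∂x_{Kora} = 244 − 4x_{Kora} − x_{Largo} = 0 ⇒ x_{Kora} = 61 − 0.25x_{Largo}.
Similarly x_{Largo} = 55.75 − 0.25x_{Kora}.
Solving the two reaction functions simultaneously: (1 − (−0.25)(−0.25))x_{Kora} = 61 − 0.25·55.75, so 0.9375x_{Kora} = 47.0625 and x_{Kora} = 50.2.
Then x_{Largo} = 55.75 − 0.25·50.2 = 43.2.
P_{Kora} = 290 − 2·50.2 − 43.2 = 146.4.
Profit = (146.4 − 46)·50.2 = 5040.08.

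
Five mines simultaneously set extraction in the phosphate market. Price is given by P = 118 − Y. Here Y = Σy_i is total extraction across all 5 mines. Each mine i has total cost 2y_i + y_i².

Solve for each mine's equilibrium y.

A representative mine's profit is π_i = y_i(118 − Y) − 2y_i − y_i², with Y = y_i + Σ_{j≠i} y_j.
First-order condition: 116 − 4y_i − Σ_{j≠i} y_j = 0.
In a symmetric equilibrium every mine chooses the same y, so Σ_{j≠i} y_j = 4y. The condition becomes 116 − 8y = 0, giving y = 116/8 = 14.5.

14.5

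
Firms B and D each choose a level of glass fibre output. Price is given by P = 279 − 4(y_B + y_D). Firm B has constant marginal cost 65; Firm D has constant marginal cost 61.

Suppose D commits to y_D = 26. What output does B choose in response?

Firm B's profit: π = y_B(279 − 4(y_B + y_D)) − 65y_B.
∂π/∂y_B = 214 − 8y_B − 4y_D = 0, so y_B = 26.75 − 0.5y_D.
At y_D = 26: y_B = 26.75 − 0.5·26 = 13.75.

13.75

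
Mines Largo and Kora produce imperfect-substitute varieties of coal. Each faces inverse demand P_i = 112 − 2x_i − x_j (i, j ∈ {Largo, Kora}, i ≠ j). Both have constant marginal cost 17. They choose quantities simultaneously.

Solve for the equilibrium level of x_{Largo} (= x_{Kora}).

Mine Largo's profit: π = x_{Largo}(112 − 2x_{Largo} − x_{Kora}) − 17x_{Largo}.
∂π/∂x_{Largo} = 95 − 4x_{Largo} − x_{Kora} = 0 ⇒ x_{Largo} = 23.75 − 0.25x_{Kora}.
The game is symmetric, so in equilibrium x_{Kora} = x_{Largo}: the reaction function gives 1.25x_{Largo} = 23.75, hence x_{Largo} = 19.

19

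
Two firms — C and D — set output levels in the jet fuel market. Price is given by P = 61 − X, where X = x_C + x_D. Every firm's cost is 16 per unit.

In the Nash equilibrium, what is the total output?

Firm C's profit: π = x_C(61 − (x_C + x_D)) − 16x_C.
∂π/∂x_C = 45 − 2x_C − x_D = 0, so x_C = 22.5 − 0.5x_D.
By symmetry x_D = x_C; substituting into the reaction function, 1.5x_C = 22.5 and x_C = 15.
Total output: 15 + 15 = 30.

30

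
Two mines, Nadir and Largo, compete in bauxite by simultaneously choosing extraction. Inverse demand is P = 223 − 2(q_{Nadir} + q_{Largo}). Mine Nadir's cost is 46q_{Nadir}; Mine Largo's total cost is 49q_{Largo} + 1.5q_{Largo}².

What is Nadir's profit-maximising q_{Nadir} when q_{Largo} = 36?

26.25

Mine Nadir's profit: π = q_{Nadir}(223 − 2(q_{Nadir} + q_{Largo})) − 46q_{Nadir}.
∂π/∂q_{Nadir} = 177 − 4q_{Nadir} − 2q_{Largo} = 0, so q_{Nadir} = 44.25 − 0.5q_{Largo}.
At q_{Largo} = 36: q_{Nadir} = 44.25 − 0.5·36 = 26.25.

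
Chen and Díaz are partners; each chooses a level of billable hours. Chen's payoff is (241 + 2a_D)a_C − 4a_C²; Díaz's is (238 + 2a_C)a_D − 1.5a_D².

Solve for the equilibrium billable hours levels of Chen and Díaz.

Expanding Chen's payoff: 241a_C + 2a_Da_C − 4a_C².
∂π/∂a_C = 241 + 2a_D − 8a_C = 0, so a_C = 30.125 + 0.25a_D.
Likewise for Díaz: a_D = 238/3 + (2/3)a_C.
Solving the two reaction functions simultaneously: (1 − (0.25)(2/3))a_C = 30.125 + 0.25·(238/3), so (5/6)a_C = 1199/24 and a_C = 59.95.
Then a_D = 238/3 + (2/3)·59.95 = 119.3.

59.95, 119.3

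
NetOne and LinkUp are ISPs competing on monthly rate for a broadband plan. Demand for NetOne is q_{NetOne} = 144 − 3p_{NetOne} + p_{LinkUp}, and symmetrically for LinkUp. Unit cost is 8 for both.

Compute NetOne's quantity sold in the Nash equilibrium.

NetOne's profit: π = (p_{NetOne} − 8)(144 − 3p_{NetOne} + p_{LinkUp}).
∂π/∂p_{NetOne} = 168 − 6p_{NetOne} + p_{LinkUp} = 0 ⇒ p_{NetOne} = 28 + (1/6)p_{LinkUp}.
By symmetry p_{LinkUp} = p_{NetOne}; substituting into the reaction function, (5/6)p_{NetOne} = 28 and p_{NetOne} = 33.6.
q_{NetOne} = 144 − 3·33.6 + 33.6 = 76.8.

76.8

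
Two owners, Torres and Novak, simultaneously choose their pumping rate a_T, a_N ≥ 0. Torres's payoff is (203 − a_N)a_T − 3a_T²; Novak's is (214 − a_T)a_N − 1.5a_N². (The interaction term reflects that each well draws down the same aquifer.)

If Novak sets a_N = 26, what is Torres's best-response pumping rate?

Expanding Torres's payoff: 203a_T − a_Na_T − 3a_T².
∂π/∂a_T = 203 − a_N − 6a_T = 0, so a_T = 203/6 − (1/6)a_N.
At a_N = 26: a_T = 203/6 − (1/6)·26 = 29.5.

29.5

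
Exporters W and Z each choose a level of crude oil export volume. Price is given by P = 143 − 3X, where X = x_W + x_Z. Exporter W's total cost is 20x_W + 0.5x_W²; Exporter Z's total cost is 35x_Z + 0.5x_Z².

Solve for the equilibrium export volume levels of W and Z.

13.425, 9.675

Exporter W's profit: π = x_W(143 − 3(x_W + x_Z)) − 20x_W − 0.5x_W².
∂π/∂x_W = 123 − 7x_W − 3x_Z = 0, so x_W = 123/7 − (3/7)x_Z.
By the same steps for Z: x_Z = 108/7 − (3/7)x_W.
Solving the two reaction functions simultaneously: (1 − (−3/7)(−3/7))x_W = 123/7 − (3/7)·(108/7), so (40/49)x_W = 537/49 and x_W = 13.425.
Then x_Z = 108/7 − (3/7)·13.425 = 9.675.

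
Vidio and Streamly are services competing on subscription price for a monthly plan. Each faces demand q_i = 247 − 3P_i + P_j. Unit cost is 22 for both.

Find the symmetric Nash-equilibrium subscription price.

Vidio's profit: π = (P_{Vidio} − 22)(247 − 3P_{Vidio} + P_{Streamly}).
∂π/∂P_{Vidio} = 313 − 6P_{Vidio} + P_{Streamly} = 0 ⇒ P_{Vidio} = 313/6 + (1/6)P_{Streamly}.
The game is symmetric, so in equilibrium P_{Streamly} = P_{Vidio}: the reaction function gives (5/6)P_{Vidio} = 313/6, hence P_{Vidio} = 62.6.

62.6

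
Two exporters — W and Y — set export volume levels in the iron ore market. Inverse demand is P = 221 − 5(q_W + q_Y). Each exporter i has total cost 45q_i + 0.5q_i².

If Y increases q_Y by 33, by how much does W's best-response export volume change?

-15

Exporter W's profit: π = q_W(221 − 5(q_W + q_Y)) − 45q_W − 0.5q_W².
∂π/∂q_W = 176 − 11q_W − 5q_Y = 0, so q_W = 16 − (5/11)q_Y.
The reaction-function slope is −5/11, so a 33-unit rise in q_Y moves q_W by −5/11 × 33 = −15. W's best response falls — the actions are strategic substitutes.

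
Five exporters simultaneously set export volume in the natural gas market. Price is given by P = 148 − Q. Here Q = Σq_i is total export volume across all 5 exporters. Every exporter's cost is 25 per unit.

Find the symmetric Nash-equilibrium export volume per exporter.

A representative exporter's profit is π_i = q_i(148 − Q) − 25q_i, with Q = q_i + Σ_{j≠i} q_j.
First-order condition: 123 − 2q_i − Σ_{j≠i} q_j = 0.
In a symmetric equilibrium every exporter chooses the same q, so Σ_{j≠i} q_j = 4q. The condition becomes 123 − 6q = 0, giving q = 123/6 = 20.5.

20.5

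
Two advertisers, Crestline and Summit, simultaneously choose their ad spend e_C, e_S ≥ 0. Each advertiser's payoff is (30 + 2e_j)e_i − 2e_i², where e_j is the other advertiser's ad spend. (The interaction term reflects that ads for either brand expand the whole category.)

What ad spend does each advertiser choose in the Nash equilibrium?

Crestline's payoff is (30 + 2e_S)e_C − 2e_C².
∂π/∂e_C = 30 + 2e_S − 4e_C = 0, so e_C = 7.5 + 0.5e_S.
The game is symmetric, so in equilibrium e_S = e_C: the reaction function gives 0.5e_C = 7.5, hence e_C = 15.

15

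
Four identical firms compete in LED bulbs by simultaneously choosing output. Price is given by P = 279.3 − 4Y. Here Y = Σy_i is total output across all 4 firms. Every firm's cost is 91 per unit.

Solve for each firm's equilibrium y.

A representative firm's profit is π_i = y_i(279.3 − 4Y) − 91y_i, with Y = y_i + Σ_{j≠i} y_j.
First-order condition: 188.3 − 8y_i − 4Σ_{j≠i} y_j = 0.
In a symmetric equilibrium every firm chooses the same y, so Σ_{j≠i} y_j = 3y. The condition becomes 188.3 − 20y = 0, giving y = 188.3/20 = 9.415.

9.415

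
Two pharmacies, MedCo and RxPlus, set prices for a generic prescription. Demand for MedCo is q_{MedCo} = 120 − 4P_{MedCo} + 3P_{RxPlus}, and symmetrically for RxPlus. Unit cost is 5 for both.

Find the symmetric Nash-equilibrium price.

MedCo's profit: π = (P_{MedCo} − 5)(120 − 4P_{MedCo} + 3P_{RxPlus}).
∂π/∂P_{MedCo} = 140 − 8P_{MedCo} + 3P_{RxPlus} = 0 ⇒ P_{MedCo} = 17.5 + 0.375P_{RxPlus}.
Setting P_{MedCo} = P_{RxPlus} in the reaction function: P_{MedCo} = 17.5 + 0.375P_{MedCo}, so P_{MedCo} = 17.5 / 0.625 = 28.

28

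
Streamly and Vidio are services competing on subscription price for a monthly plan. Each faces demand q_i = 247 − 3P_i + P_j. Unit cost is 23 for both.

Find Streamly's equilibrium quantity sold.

120.6

Streamly's profit: π = (P_{Streamly} − 23)(247 − 3P_{Streamly} + P_{Vidio}).
∂π/∂P_{Streamly} = 316 − 6P_{Streamly} + P_{Vidio} = 0 ⇒ P_{Streamly} = 158/3 + (1/6)P_{Vidio}.
The game is symmetric, so in equilibrium P_{Vidio} = P_{Streamly}: the reaction function gives (5/6)P_{Streamly} = 158/3, hence P_{Streamly} = 63.2.
q_{Streamly} = 247 − 3·63.2 + 63.2 = 120.6.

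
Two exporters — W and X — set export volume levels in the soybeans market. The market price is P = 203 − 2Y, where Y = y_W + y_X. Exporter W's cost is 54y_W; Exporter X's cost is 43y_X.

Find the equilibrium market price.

Exporter W's profit: π = y_W(203 − 2(y_W + y_X)) − 54y_W.
∂π/∂y_W = 149 − 4y_W − 2y_X = 0, so y_W = 37.25 − 0.5y_X.
By the same steps for X: y_X = 40 − 0.5y_W.
Plugging y_X into W's best response: y_W = 37.25 − 0.5(40 − 0.5y_W) ⇒ 0.75y_W = 17.25, so y_W = 23.
Then y_X = 40 − 0.5·23 = 28.5.
Equilibrium price: P = 203 − 2·51.5 = 100.

100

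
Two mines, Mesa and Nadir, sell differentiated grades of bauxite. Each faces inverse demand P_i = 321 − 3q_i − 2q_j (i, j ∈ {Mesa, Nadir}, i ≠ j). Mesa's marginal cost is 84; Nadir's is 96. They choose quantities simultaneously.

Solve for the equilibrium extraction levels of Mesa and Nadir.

Mine Mesa's profit: π = q_{Mesa}(321 − 3q_{Mesa} − 2q_{Nadir}) − 84q_{Mesa}.
∂π/∂q_{Mesa} = 237 − 6q_{Mesa} − 2q_{Nadir} = 0 ⇒ q_{Mesa} = 39.5 − (1/3)q_{Nadir}.
Similarly q_{Nadir} = 37.5 − (1/3)q_{Mesa}.
Plugging q_{Nadir} into Mesa's best response: q_{Mesa} = 39.5 − (1/3)(37.5 − (1/3)q_{Mesa}) ⇒ (8/9)q_{Mesa} = 27, so q_{Mesa} = 30.375.
Then q_{Nadir} = 37.5 − (1/3)·30.375 = 27.375.

30.375, 27.375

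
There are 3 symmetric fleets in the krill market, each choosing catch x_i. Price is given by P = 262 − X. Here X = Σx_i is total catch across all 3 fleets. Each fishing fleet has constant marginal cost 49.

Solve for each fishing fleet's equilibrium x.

53.25

A representative fishing fleet's profit is π_i = x_i(262 − X) − 49x_i, with X = x_i + Σ_{j≠i} x_j.
First-order condition: 213 − 2x_i − Σ_{j≠i} x_j = 0.
Imposing symmetry (x_j = x for all j) turns Σ_{j≠i} x_j into 2x, so 213 = 4x and x = 53.25.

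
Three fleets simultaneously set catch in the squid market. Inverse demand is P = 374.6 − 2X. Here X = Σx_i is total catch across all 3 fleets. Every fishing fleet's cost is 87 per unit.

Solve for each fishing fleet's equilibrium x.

A representative fishing fleet's profit is π_i = x_i(374.6 − 2X) − 87x_i, with X = x_i + Σ_{j≠i} x_j.
First-order condition: 287.6 − 4x_i − 2Σ_{j≠i} x_j = 0.
In a symmetric equilibrium every fishing fleet chooses the same x, so Σ_{j≠i} x_j = 2x. The condition becomes 287.6 − 8x = 0, giving x = 287.6/8 = 35.95.

35.95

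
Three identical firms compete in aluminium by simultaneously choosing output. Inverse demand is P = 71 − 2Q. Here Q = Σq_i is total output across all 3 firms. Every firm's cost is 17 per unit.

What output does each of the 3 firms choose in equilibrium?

6.75

A representative firm's profit is π_i = q_i(71 − 2Q) − 17q_i, with Q = q_i + Σ_{j≠i} q_j.
First-order condition: 54 − 4q_i − 2Σ_{j≠i} q_j = 0.
With identical firms, set every q_j = q: then 54 − 4q − 4q = 0, i.e. q = 54/8 = 6.75.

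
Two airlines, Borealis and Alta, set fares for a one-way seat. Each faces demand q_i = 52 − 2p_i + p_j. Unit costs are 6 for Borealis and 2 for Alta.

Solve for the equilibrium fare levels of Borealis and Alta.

Borealis's profit: π = (p_{Borealis} − 6)(52 − 2p_{Borealis} + p_{Alta}).
∂π/∂p_{Borealis} = 64 − 4p_{Borealis} + p_{Alta} = 0 ⇒ p_{Borealis} = 16 + 0.25p_{Alta}.
Similarly p_{Alta} = 14 + 0.25p_{Borealis}.
Substituting the second reaction function into the first: p_{Borealis} = 16 + 0.25(14 + 0.25p_{Borealis}), which gives 0.9375p_{Borealis} = 19.5 ⇒ p_{Borealis} = 20.8.
Then p_{Alta} = 14 + 0.25·20.8 = 19.2.

20.8, 19.2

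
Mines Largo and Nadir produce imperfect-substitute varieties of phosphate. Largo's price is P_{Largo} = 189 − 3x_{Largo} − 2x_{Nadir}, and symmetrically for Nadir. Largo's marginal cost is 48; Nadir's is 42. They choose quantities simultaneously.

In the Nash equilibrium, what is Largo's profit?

892.6875

Mine Largo's profit: π = x_{Largo}(189 − 3x_{Largo} − 2x_{Nadir}) − 48x_{Largo}.
∂π/∂x_{Largo} = 141 − 6x_{Largo} − 2x_{Nadir} = 0 ⇒ x_{Largo} = 23.5 − (1/3)x_{Nadir}.
Similarly x_{Nadir} = 24.5 − (1/3)x_{Largo}.
Solving the two reaction functions simultaneously: (1 − (−1/3)(−1/3))x_{Largo} = 23.5 − (1/3)·24.5, so (8/9)x_{Largo} = 46/3 and x_{Largo} = 17.25.
Then x_{Nadir} = 24.5 − (1/3)·17.25 = 18.75.
P_{Largo} = 189 − 3·17.25 − 2·18.75 = 99.75.
Profit = (99.75 − 48)·17.25 = 892.6875.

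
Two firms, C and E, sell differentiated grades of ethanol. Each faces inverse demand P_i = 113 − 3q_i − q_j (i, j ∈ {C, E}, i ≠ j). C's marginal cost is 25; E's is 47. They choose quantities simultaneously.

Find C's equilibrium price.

Firm C's profit: π = q_C(113 − 3q_C − q_E) − 25q_C.
∂π/∂q_C = 88 − 6q_C − q_E = 0 ⇒ q_C = 44/3 − (1/6)q_E.
Similarly q_E = 11 − (1/6)q_C.
Plugging q_E into C's best response: q_C = 44/3 − (1/6)(11 − (1/6)q_C) ⇒ (35/36)q_C = 77/6, so q_C = 13.2.
Then q_E = 11 − (1/6)·13.2 = 8.8.
P_C = 113 − 3·13.2 − 8.8 = 64.6.

64.6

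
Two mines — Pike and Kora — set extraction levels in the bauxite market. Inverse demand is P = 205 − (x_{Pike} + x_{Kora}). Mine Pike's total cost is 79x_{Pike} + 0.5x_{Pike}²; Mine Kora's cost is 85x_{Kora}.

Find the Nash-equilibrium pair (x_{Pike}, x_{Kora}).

26.4, 46.8

Mine Pike's profit: π = x_{Pike}(205 − (x_{Pike} + x_{Kora})) − 79x_{Pike} − 0.5x_{Pike}².
∂π/∂x_{Pike} = 126 − 3x_{Pike} − x_{Kora} = 0, so x_{Pike} = 42 − (1/3)x_{Kora}.
For Kora: ∂π/∂x_{Kora} = 120 − 2x_{Kora} − x_{Pike} = 0 ⇒ x_{Kora} = 60 − 0.5x_{Pike}.
Solving the two reaction functions simultaneously: (1 − (−1/3)(−0.5))x_{Pike} = 42 − (1/3)·60, so (5/6)x_{Pike} = 22 and x_{Pike} = 26.4.
Then x_{Kora} = 60 − 0.5·26.4 = 46.8.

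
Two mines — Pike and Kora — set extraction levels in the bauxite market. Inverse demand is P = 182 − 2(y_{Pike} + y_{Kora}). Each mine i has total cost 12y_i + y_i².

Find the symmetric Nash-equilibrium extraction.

Mine Pike's profit: π = y_{Pike}(182 − 2(y_{Pike} + y_{Kora})) − 12y_{Pike} − y_{Pike}².
∂π/∂y_{Pike} = 170 − 6y_{Pike} − 2y_{Kora} = 0, so y_{Pike} = 85/3 − (1/3)y_{Kora}.
By symmetry y_{Kora} = y_{Pike}; substituting into the reaction function, (4/3)y_{Pike} = 85/3 and y_{Pike} = 21.25.

21.25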